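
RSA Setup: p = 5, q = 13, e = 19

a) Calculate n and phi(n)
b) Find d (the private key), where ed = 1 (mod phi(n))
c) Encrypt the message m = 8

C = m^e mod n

Step 1: n = 5 * 13 = 65.
Step 2: phi(n) = (5-1)(13-1) = 4 * 12 = 48.
Step 3: Find d = 19^(-1) mod 48 = 43.
  Verify: 19 * 43 = 817 = 1 (mod 48).
Step 4: C = 8^19 mod 65 = 57.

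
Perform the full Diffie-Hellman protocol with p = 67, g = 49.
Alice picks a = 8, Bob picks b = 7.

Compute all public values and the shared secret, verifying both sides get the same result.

Step 1: A = g^a mod p = 49^8 mod 67 = 35.
Step 2: B = g^b mod p = 49^7 mod 67 = 39.
Step 3: Alice computes s = B^a mod p = 39^8 mod 67 = 4.
Step 4: Bob computes s = A^b mod p = 35^7 mod 67 = 4.
Both sides agree: shared secret = 4.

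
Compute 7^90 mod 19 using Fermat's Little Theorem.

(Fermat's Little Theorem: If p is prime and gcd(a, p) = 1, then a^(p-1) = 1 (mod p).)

Step 1: Since 19 is prime, by Fermat's Little Theorem: 7^18 = 1 (mod 19).
Step 2: Reduce exponent: 90 mod 18 = 0.
Step 3: So 7^90 = 7^0 (mod 19).
Step 4: 7^0 mod 19 = 1.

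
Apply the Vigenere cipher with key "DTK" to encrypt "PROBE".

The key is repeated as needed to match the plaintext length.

Step 1: Repeat key to match plaintext length:
  Plaintext: PROBE
  Key:       DTKDT
Step 2: Encrypt each letter:
  P(15) + D(3) = (15+3) mod 26 = 18 = S
  R(17) + T(19) = (17+19) mod 26 = 10 = K
  O(14) + K(10) = (14+10) mod 26 = 24 = Y
  B(1) + D(3) = (1+3) mod 26 = 4 = E
  E(4) + T(19) = (4+19) mod 26 = 23 = X
Ciphertext: SKYEX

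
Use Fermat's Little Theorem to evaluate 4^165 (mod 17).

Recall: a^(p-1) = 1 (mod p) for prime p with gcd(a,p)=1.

Step 1: Since 17 is prime, by Fermat's Little Theorem: 4^16 = 1 (mod 17).
Step 2: Reduce exponent: 165 mod 16 = 5.
Step 3: So 4^165 = 4^5 (mod 17).
Step 4: 4^5 mod 17 = 4.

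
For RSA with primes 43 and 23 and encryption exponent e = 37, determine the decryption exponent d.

Step 1: n = 43 * 23 = 989.
Step 2: phi(n) = 42 * 22 = 924.
Step 3: Find d such that 37 * d = 1 (mod 924).
Step 4: d = 37^(-1) mod 924 = 25.
Verification: 37 * 25 = 925 = 1 * 924 + 1.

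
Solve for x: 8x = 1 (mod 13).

Step 1: We need x such that 8 * x = 1 (mod 13).
Step 2: Using the extended Euclidean algorithm or trial:
  8 * 5 = 40 = 3 * 13 + 1.
Step 3: Since 40 mod 13 = 1, the inverse is x = 5.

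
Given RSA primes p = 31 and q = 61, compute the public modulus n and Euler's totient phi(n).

Step 1: n = p * q = 31 * 61 = 1891.
Step 2: phi(n) = (p-1)(q-1) = 30 * 60 = 1800.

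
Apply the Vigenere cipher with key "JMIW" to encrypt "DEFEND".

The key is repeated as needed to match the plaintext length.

Step 1: Repeat key to match plaintext length:
  Plaintext: DEFEND
  Key:       JMIWJM
Step 2: Encrypt each letter:
  D(3) + J(9) = (3+9) mod 26 = 12 = M
  E(4) + M(12) = (4+12) mod 26 = 16 = Q
  F(5) + I(8) = (5+8) mod 26 = 13 = N
  E(4) + W(22) = (4+22) mod 26 = 0 = A
  N(13) + J(9) = (13+9) mod 26 = 22 = W
  D(3) + M(12) = (3+12) mod 26 = 15 = P
Ciphertext: MQNAWP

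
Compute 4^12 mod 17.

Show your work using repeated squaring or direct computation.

Step 1: Compute 4^12 mod 17 step by step, reducing modulo 17 at each step.
  4^1 mod 17 = 4
  4^2 mod 17 = (4 * 4) mod 17 = 16
  4^3 mod 17 = (16 * 4) mod 17 = 13
  4^4 mod 17 = (13 * 4) mod 17 = 1
  4^5 mod 17 = (1 * 4) mod 17 = 4
  4^6 mod 17 = (4 * 4) mod 17 = 16
  4^7 mod 17 = (16 * 4) mod 17 = 13
  4^8 mod 17 = (13 * 4) mod 17 = 1
  4^9 mod 17 = (1 * 4) mod 17 = 4
  4^10 mod 17 = (4 * 4) mod 17 = 16
  4^11 mod 17 = (16 * 4) mod 17 = 13
  4^12 mod 17 = (13 * 4) mod 17 = 1
Step 2: Result = 1.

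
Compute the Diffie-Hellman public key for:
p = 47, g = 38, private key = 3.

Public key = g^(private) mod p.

Step 1: A = g^a mod p = 38^3 mod 47.
  38^1 mod 47 = 38
  38^2 mod 47 = (38 * 38) mod 47 = 34
  38^3 mod 47 = (34 * 38) mod 47 = 23
Result: A = 23.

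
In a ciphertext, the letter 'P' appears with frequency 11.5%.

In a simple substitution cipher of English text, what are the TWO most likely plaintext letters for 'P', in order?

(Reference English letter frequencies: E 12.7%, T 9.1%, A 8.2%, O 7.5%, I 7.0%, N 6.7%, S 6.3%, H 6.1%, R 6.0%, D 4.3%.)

Step 1: Observed frequency of 'P' is 11.5%.
Step 2: Compute distances to each reference frequency and sort:
  E (12.7%): difference = 1.2% <-- BEST
  T (9.1%): difference = 2.4% <-- RUNNER-UP
  A (8.2%): difference = 3.3%
  O (7.5%): difference = 4.0%
  I (7.0%): difference = 4.5%
Step 3: Most likely is 'E' (12.7%, diff 1.2%); second most likely is 'T' (9.1%, diff 2.4%).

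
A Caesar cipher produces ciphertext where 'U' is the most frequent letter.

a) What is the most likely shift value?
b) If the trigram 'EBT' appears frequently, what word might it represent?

Step 1: In English, 'E' is the most frequent letter (12.7%).
Step 2: The most frequent ciphertext letter is 'U' (position 20).
Step 3: Shift = (20 - 4) mod 26 = 16.
Step 4: Decrypt 'EBT' by shifting back 16:
  E -> O
  B -> L
  T -> D
Step 5: 'EBT' decrypts to 'OLD'.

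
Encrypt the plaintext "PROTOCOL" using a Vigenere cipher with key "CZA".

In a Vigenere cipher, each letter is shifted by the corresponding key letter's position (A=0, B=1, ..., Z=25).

Step 1: Repeat key to match plaintext length:
  Plaintext: PROTOCOL
  Key:       CZACZACZ
Step 2: Encrypt each letter:
  P(15) + C(2) = (15+2) mod 26 = 17 = R
  R(17) + Z(25) = (17+25) mod 26 = 16 = Q
  O(14) + A(0) = (14+0) mod 26 = 14 = O
  T(19) + C(2) = (19+2) mod 26 = 21 = V
  O(14) + Z(25) = (14+25) mod 26 = 13 = N
  C(2) + A(0) = (2+0) mod 26 = 2 = C
  O(14) + C(2) = (14+2) mod 26 = 16 = Q
  L(11) + Z(25) = (11+25) mod 26 = 10 = K
Ciphertext: RQOVNCQK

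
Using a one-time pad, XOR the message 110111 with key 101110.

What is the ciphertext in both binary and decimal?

Step 1: Write out the XOR operation bit by bit:
  Message: 110111
  Key:     101110
  XOR:     011001
Step 2: Convert to decimal: 011001 = 25.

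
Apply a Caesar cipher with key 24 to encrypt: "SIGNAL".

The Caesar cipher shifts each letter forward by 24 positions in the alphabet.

Step 1: For each letter, shift forward by 24 positions (mod 26).
  S (position 18) -> position (18+24) mod 26 = 16 -> Q
  I (position 8) -> position (8+24) mod 26 = 6 -> G
  G (position 6) -> position (6+24) mod 26 = 4 -> E
  N (position 13) -> position (13+24) mod 26 = 11 -> L
  A (position 0) -> position (0+24) mod 26 = 24 -> Y
  L (position 11) -> position (11+24) mod 26 = 9 -> J
Result: QGELYJ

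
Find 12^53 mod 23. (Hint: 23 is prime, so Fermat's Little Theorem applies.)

Step 1: Since 23 is prime, by Fermat's Little Theorem: 12^22 = 1 (mod 23).
Step 2: Reduce exponent: 53 mod 22 = 9.
Step 3: So 12^53 = 12^9 (mod 23).
Step 4: 12^9 mod 23 = 4.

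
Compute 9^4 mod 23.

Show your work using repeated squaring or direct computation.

Step 1: Compute 9^4 mod 23 step by step, reducing modulo 23 at each step.
  9^1 mod 23 = 9
  9^2 mod 23 = (9 * 9) mod 23 = 12
  9^3 mod 23 = (12 * 9) mod 23 = 16
  9^4 mod 23 = (16 * 9) mod 23 = 6
Step 2: Result = 6.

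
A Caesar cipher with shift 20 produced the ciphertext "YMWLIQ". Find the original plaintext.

Step 1: Reverse the shift by subtracting 20 from each letter position.
  Y (position 24) -> position (24-20) mod 26 = 4 -> E
  M (position 12) -> position (12-20) mod 26 = 18 -> S
  W (position 22) -> position (22-20) mod 26 = 2 -> C
  L (position 11) -> position (11-20) mod 26 = 17 -> R
  I (position 8) -> position (8-20) mod 26 = 14 -> O
  Q (position 16) -> position (16-20) mod 26 = 22 -> W
Decrypted message: ESCROW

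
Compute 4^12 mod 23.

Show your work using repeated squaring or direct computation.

Step 1: Compute 4^12 mod 23 step by step, reducing modulo 23 at each step.
  4^1 mod 23 = 4
  4^2 mod 23 = (4 * 4) mod 23 = 16
  4^3 mod 23 = (16 * 4) mod 23 = 18
  4^4 mod 23 = (18 * 4) mod 23 = 3
  4^5 mod 23 = (3 * 4) mod 23 = 12
  4^6 mod 23 = (12 * 4) mod 23 = 2
  4^7 mod 23 = (2 * 4) mod 23 = 8
  4^8 mod 23 = (8 * 4) mod 23 = 9
  4^9 mod 23 = (9 * 4) mod 23 = 13
  4^10 mod 23 = (13 * 4) mod 23 = 6
  4^11 mod 23 = (6 * 4) mod 23 = 1
  4^12 mod 23 = (1 * 4) mod 23 = 4
Step 2: Result = 4.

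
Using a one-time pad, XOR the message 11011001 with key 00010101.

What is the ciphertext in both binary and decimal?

Step 1: Write out the XOR operation bit by bit:
  Message: 11011001
  Key:     00010101
  XOR:     11001100
Step 2: Convert to decimal: 11001100 = 204.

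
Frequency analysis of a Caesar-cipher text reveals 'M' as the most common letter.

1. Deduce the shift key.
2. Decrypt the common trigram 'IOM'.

Step 1: In English, 'E' is the most frequent letter (12.7%).
Step 2: The most frequent ciphertext letter is 'M' (position 12).
Step 3: Shift = (12 - 4) mod 26 = 8.
Step 4: Decrypt 'IOM' by shifting back 8:
  I -> A
  O -> G
  M -> E
Step 5: 'IOM' decrypts to 'AGE'.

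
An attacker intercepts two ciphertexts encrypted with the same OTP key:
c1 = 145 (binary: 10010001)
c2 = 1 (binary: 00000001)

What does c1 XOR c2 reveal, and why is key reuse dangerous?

Step 1: c1 XOR c2 = (m1 XOR k) XOR (m2 XOR k).
Step 2: By XOR associativity/commutativity: = m1 XOR m2 XOR k XOR k = m1 XOR m2.
Step 3: 10010001 XOR 00000001 = 10010000 = 144.
Step 4: The key cancels out! An attacker learns m1 XOR m2 = 144, revealing the relationship between plaintexts.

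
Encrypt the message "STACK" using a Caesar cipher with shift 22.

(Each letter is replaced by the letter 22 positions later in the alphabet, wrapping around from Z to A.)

Step 1: For each letter, shift forward by 22 positions (mod 26).
  S (position 18) -> position (18+22) mod 26 = 14 -> O
  T (position 19) -> position (19+22) mod 26 = 15 -> P
  A (position 0) -> position (0+22) mod 26 = 22 -> W
  C (position 2) -> position (2+22) mod 26 = 24 -> Y
  K (position 10) -> position (10+22) mod 26 = 6 -> G
Result: OPWYG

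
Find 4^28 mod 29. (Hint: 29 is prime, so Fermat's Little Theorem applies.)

Step 1: Since 29 is prime, by Fermat's Little Theorem: 4^28 = 1 (mod 29).
Step 2: Reduce exponent: 28 mod 28 = 0.
Step 3: So 4^28 = 4^0 (mod 29).
Step 4: 4^0 mod 29 = 1.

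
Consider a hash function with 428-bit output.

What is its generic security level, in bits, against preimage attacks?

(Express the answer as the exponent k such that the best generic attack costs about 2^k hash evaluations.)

Step 1: The hash has a 428-bit output.
Step 2: Preimage resistance means: given a digest h(x), it should be infeasible to find any input that hashes to it.
With a 428-bit output there are 2^428 possible digests, so a generic brute-force preimage search costs about 2^428 evaluations.
Step 3: Security level = 428 bits.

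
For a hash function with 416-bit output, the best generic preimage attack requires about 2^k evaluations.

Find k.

Step 1: The hash has a 416-bit output.
Step 2: Preimage resistance means: given a digest h(x), it should be infeasible to find any input that hashes to it.
With a 416-bit output there are 2^416 possible digests, so a generic brute-force preimage search costs about 2^416 evaluations.
Step 3: Security level = 416 bits.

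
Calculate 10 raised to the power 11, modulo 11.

Step 1: Compute 10^11 mod 11 step by step, reducing modulo 11 at each step.
  10^1 mod 11 = 10
  10^2 mod 11 = (10 * 10) mod 11 = 1
  10^3 mod 11 = (1 * 10) mod 11 = 10
  10^4 mod 11 = (10 * 10) mod 11 = 1
  10^5 mod 11 = (1 * 10) mod 11 = 10
  10^6 mod 11 = (10 * 10) mod 11 = 1
  10^7 mod 11 = (1 * 10) mod 11 = 10
  10^8 mod 11 = (10 * 10) mod 11 = 1
  10^9 mod 11 = (1 * 10) mod 11 = 10
  10^10 mod 11 = (10 * 10) mod 11 = 1
  10^11 mod 11 = (1 * 10) mod 11 = 10
Step 2: Result = 10.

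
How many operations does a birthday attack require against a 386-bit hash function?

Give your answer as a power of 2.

Step 1: The birthday paradox gives collision probability ~50% after sqrt(2^n) = 2^(n/2) hashes.
Step 2: For 386-bit output: 2^(386/2) = 2^193.
Step 3: Approximately 2^193 hash computations needed.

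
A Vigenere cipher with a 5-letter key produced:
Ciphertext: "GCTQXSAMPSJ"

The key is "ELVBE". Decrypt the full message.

Step 1: Key 'ELVBE' has length 5. Extended key: ELVBEELVBEE
Step 2: Decrypt each position:
  G(6) - E(4) = 2 = C
  C(2) - L(11) = 17 = R
  T(19) - V(21) = 24 = Y
  Q(16) - B(1) = 15 = P
  X(23) - E(4) = 19 = T
  S(18) - E(4) = 14 = O
  A(0) - L(11) = 15 = P
  M(12) - V(21) = 17 = R
  P(15) - B(1) = 14 = O
  S(18) - E(4) = 14 = O
  J(9) - E(4) = 5 = F
Plaintext: CRYPTOPROOF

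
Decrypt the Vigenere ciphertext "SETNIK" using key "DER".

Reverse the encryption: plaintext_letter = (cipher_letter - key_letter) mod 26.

Step 1: Extend key: DERDER
Step 2: Decrypt each letter (c - k) mod 26:
  S(18) - D(3) = (18-3) mod 26 = 15 = P
  E(4) - E(4) = (4-4) mod 26 = 0 = A
  T(19) - R(17) = (19-17) mod 26 = 2 = C
  N(13) - D(3) = (13-3) mod 26 = 10 = K
  I(8) - E(4) = (8-4) mod 26 = 4 = E
  K(10) - R(17) = (10-17) mod 26 = 19 = T
Plaintext: PACKET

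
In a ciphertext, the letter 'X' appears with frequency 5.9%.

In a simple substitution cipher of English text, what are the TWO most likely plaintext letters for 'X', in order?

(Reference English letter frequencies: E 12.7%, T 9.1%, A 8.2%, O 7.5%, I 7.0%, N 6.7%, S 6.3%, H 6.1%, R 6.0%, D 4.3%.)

Step 1: Observed frequency of 'X' is 5.9%.
Step 2: Compute distances to each reference frequency and sort:
  R (6.0%): difference = 0.1% <-- BEST
  H (6.1%): difference = 0.2% <-- RUNNER-UP
  S (6.3%): difference = 0.4%
  N (6.7%): difference = 0.8%
  I (7.0%): difference = 1.1%
Step 3: Most likely is 'R' (6.0%, diff 0.1%); second most likely is 'H' (6.1%, diff 0.2%).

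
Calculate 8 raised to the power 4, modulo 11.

Step 1: Compute 8^4 mod 11 step by step, reducing modulo 11 at each step.
  8^1 mod 11 = 8
  8^2 mod 11 = (8 * 8) mod 11 = 9
  8^3 mod 11 = (9 * 8) mod 11 = 6
  8^4 mod 11 = (6 * 8) mod 11 = 4
Step 2: Result = 4.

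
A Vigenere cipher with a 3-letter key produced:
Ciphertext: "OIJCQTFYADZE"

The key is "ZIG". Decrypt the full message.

Step 1: Key 'ZIG' has length 3. Extended key: ZIGZIGZIGZIG
Step 2: Decrypt each position:
  O(14) - Z(25) = 15 = P
  I(8) - I(8) = 0 = A
  J(9) - G(6) = 3 = D
  C(2) - Z(25) = 3 = D
  Q(16) - I(8) = 8 = I
  T(19) - G(6) = 13 = N
  F(5) - Z(25) = 6 = G
  Y(24) - I(8) = 16 = Q
  A(0) - G(6) = 20 = U
  D(3) - Z(25) = 4 = E
  Z(25) - I(8) = 17 = R
  E(4) - G(6) = 24 = Y
Plaintext: PADDINGQUERY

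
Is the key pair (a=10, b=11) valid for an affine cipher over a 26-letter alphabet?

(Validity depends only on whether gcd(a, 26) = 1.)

Step 1: Compute gcd(10, 26).
Step 2: gcd(10, 26) = 2.
Since gcd = 2 != 1, 10 shares a common factor with 26, so it cannot be used.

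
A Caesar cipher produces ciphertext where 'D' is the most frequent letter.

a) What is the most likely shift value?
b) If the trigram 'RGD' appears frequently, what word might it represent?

Step 1: In English, 'E' is the most frequent letter (12.7%).
Step 2: The most frequent ciphertext letter is 'D' (position 3).
Step 3: Shift = (3 - 4) mod 26 = 25.
Step 4: Decrypt 'RGD' by shifting back 25:
  R -> S
  G -> H
  D -> E
Step 5: 'RGD' decrypts to 'SHE'.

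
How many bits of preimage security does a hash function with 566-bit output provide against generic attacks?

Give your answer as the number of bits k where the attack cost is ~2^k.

Step 1: The hash has a 566-bit output.
Step 2: Preimage resistance means: given a digest h(x), it should be infeasible to find any input that hashes to it.
With a 566-bit output there are 2^566 possible digests, so a generic brute-force preimage search costs about 2^566 evaluations.
Step 3: Security level = 566 bits.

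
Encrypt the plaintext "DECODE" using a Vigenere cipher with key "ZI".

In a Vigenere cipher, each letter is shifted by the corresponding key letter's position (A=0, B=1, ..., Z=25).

Step 1: Repeat key to match plaintext length:
  Plaintext: DECODE
  Key:       ZIZIZI
Step 2: Encrypt each letter:
  D(3) + Z(25) = (3+25) mod 26 = 2 = C
  E(4) + I(8) = (4+8) mod 26 = 12 = M
  C(2) + Z(25) = (2+25) mod 26 = 1 = B
  O(14) + I(8) = (14+8) mod 26 = 22 = W
  D(3) + Z(25) = (3+25) mod 26 = 2 = C
  E(4) + I(8) = (4+8) mod 26 = 12 = M
Ciphertext: CMBWCM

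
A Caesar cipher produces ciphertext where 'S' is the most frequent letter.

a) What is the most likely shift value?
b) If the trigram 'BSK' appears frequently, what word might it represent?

Step 1: In English, 'E' is the most frequent letter (12.7%).
Step 2: The most frequent ciphertext letter is 'S' (position 18).
Step 3: Shift = (18 - 4) mod 26 = 14.
Step 4: Decrypt 'BSK' by shifting back 14:
  B -> N
  S -> E
  K -> W
Step 5: 'BSK' decrypts to 'NEW'.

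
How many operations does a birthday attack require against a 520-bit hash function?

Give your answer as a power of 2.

Step 1: The birthday paradox gives collision probability ~50% after sqrt(2^n) = 2^(n/2) hashes.
Step 2: For 520-bit output: 2^(520/2) = 2^260.
Step 3: Approximately 2^260 hash computations needed.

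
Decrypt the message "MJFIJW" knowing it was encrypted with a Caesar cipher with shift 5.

Step 1: Reverse the shift by subtracting 5 from each letter position.
  M (position 12) -> position (12-5) mod 26 = 7 -> H
  J (position 9) -> position (9-5) mod 26 = 4 -> E
  F (position 5) -> position (5-5) mod 26 = 0 -> A
  I (position 8) -> position (8-5) mod 26 = 3 -> D
  J (position 9) -> position (9-5) mod 26 = 4 -> E
  W (position 22) -> position (22-5) mod 26 = 17 -> R
Decrypted message: HEADER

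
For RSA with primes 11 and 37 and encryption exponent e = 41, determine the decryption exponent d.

Step 1: n = 11 * 37 = 407.
Step 2: phi(n) = 10 * 36 = 360.
Step 3: Find d such that 41 * d = 1 (mod 360).
Step 4: d = 41^(-1) mod 360 = 281.
Verification: 41 * 281 = 11521 = 32 * 360 + 1.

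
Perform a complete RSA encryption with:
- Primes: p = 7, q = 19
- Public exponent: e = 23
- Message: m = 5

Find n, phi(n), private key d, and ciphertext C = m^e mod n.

Step 1: n = 7 * 19 = 133.
Step 2: phi(n) = (7-1)(19-1) = 6 * 18 = 108.
Step 3: Find d = 23^(-1) mod 108 = 47.
  Verify: 23 * 47 = 1081 = 1 (mod 108).
Step 4: C = 5^23 mod 133 = 66.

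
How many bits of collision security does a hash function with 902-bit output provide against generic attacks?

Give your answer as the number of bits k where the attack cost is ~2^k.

Step 1: The hash has a 902-bit output.
Step 2: Collision resistance means it should be infeasible to find any x != y with h(x) = h(y).
By the birthday bound, a generic collision search succeeds after about sqrt(2^902) = 2^(902/2) = 2^451 evaluations.
Step 3: Security level = 451 bits.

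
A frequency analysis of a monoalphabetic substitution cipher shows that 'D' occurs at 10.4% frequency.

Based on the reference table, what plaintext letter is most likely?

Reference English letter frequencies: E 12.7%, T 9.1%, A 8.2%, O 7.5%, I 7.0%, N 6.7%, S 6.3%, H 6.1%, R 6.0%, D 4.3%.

Step 1: The observed frequency is 10.4%.
Step 2: Compare with English frequencies:
  E: 12.7% (difference: 2.3%)
  T: 9.1% (difference: 1.3%) <-- closest
  A: 8.2% (difference: 2.2%)
  O: 7.5% (difference: 2.9%)
  I: 7.0% (difference: 3.4%)
  N: 6.7% (difference: 3.7%)
  S: 6.3% (difference: 4.1%)
  H: 6.1% (difference: 4.3%)
  R: 6.0% (difference: 4.4%)
  D: 4.3% (difference: 6.1%)
Step 3: 'D' most likely represents 'T' (frequency 9.1%).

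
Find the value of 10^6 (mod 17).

Step 1: Compute 10^6 mod 17 step by step, reducing modulo 17 at each step.
  10^1 mod 17 = 10
  10^2 mod 17 = (10 * 10) mod 17 = 15
  10^3 mod 17 = (15 * 10) mod 17 = 14
  10^4 mod 17 = (14 * 10) mod 17 = 4
  10^5 mod 17 = (4 * 10) mod 17 = 6
  10^6 mod 17 = (6 * 10) mod 17 = 9
Step 2: Result = 9.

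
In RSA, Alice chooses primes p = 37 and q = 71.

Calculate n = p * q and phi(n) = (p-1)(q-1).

Step 1: n = p * q = 37 * 71 = 2627.
Step 2: phi(n) = (p-1)(q-1) = 36 * 70 = 2520.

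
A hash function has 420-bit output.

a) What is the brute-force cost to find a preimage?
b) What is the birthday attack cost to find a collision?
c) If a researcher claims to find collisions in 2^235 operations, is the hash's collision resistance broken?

Step 1: Preimage resistance requires brute-force of 2^420 operations.
Step 2: Collision resistance (birthday bound) = 2^(420/2) = 2^210.
Step 3: The claimed attack costs 2^235 operations.
Step 4: Since 2^235 >= 2^210, the claimed attack is no faster than the generic birthday attack, so this does not break collision resistance.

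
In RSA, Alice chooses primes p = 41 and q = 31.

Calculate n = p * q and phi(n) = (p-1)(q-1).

Step 1: n = p * q = 41 * 31 = 1271.
Step 2: phi(n) = (p-1)(q-1) = 40 * 30 = 1200.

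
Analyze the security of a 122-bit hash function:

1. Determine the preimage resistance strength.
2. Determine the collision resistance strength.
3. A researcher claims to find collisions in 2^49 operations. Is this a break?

Step 1: Preimage resistance requires brute-force of 2^122 operations.
Step 2: Collision resistance (birthday bound) = 2^(122/2) = 2^61.
Step 3: The claimed attack costs 2^49 operations.
Step 4: Since 2^49 < 2^61, the claimed attack beats the generic birthday bound, so collision resistance is broken.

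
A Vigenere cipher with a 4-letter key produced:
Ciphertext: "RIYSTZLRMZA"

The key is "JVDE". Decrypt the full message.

Step 1: Key 'JVDE' has length 4. Extended key: JVDEJVDEJVD
Step 2: Decrypt each position:
  R(17) - J(9) = 8 = I
  I(8) - V(21) = 13 = N
  Y(24) - D(3) = 21 = V
  S(18) - E(4) = 14 = O
  T(19) - J(9) = 10 = K
  Z(25) - V(21) = 4 = E
  L(11) - D(3) = 8 = I
  R(17) - E(4) = 13 = N
  M(12) - J(9) = 3 = D
  Z(25) - V(21) = 4 = E
  A(0) - D(3) = 23 = X
Plaintext: INVOKEINDEX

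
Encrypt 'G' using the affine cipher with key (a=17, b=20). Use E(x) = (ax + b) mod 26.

Step 1: Convert 'G' to number: x = 6.
Step 2: E(6) = (17 * 6 + 20) mod 26 = 122 mod 26 = 18.
Step 3: Convert 18 back to letter: S.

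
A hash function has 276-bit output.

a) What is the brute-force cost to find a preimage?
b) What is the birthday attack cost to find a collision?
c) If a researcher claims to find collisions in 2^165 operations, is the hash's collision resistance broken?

Step 1: Preimage resistance requires brute-force of 2^276 operations.
Step 2: Collision resistance (birthday bound) = 2^(276/2) = 2^138.
Step 3: The claimed attack costs 2^165 operations.
Step 4: Since 2^165 >= 2^138, the claimed attack is no faster than the generic birthday attack, so this does not break collision resistance.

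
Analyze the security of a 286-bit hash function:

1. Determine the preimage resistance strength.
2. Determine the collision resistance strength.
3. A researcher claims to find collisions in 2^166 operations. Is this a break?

Step 1: Preimage resistance requires brute-force of 2^286 operations.
Step 2: Collision resistance (birthday bound) = 2^(286/2) = 2^143.
Step 3: The claimed attack costs 2^166 operations.
Step 4: Since 2^166 >= 2^143, the claimed attack is no faster than the generic birthday attack, so this does not break collision resistance.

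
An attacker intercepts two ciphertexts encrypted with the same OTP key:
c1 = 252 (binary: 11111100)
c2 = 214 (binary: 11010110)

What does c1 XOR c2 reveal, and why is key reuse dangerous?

Step 1: c1 XOR c2 = (m1 XOR k) XOR (m2 XOR k).
Step 2: By XOR associativity/commutativity: = m1 XOR m2 XOR k XOR k = m1 XOR m2.
Step 3: 11111100 XOR 11010110 = 00101010 = 42.
Step 4: The key cancels out! An attacker learns m1 XOR m2 = 42, revealing the relationship between plaintexts.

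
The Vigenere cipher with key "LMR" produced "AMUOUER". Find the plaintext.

Step 1: Extend key: LMRLMRL
Step 2: Decrypt each letter (c - k) mod 26:
  A(0) - L(11) = (0-11) mod 26 = 15 = P
  M(12) - M(12) = (12-12) mod 26 = 0 = A
  U(20) - R(17) = (20-17) mod 26 = 3 = D
  O(14) - L(11) = (14-11) mod 26 = 3 = D
  U(20) - M(12) = (20-12) mod 26 = 8 = I
  E(4) - R(17) = (4-17) mod 26 = 13 = N
  R(17) - L(11) = (17-11) mod 26 = 6 = G
Plaintext: PADDING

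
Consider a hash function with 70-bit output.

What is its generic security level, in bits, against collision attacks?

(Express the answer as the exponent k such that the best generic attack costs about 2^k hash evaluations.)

Step 1: The hash has a 70-bit output.
Step 2: Collision resistance means it should be infeasible to find any x != y with h(x) = h(y).
By the birthday bound, a generic collision search succeeds after about sqrt(2^70) = 2^(70/2) = 2^35 evaluations.
Step 3: Security level = 35 bits.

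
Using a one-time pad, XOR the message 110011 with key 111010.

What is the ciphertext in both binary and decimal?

Step 1: Write out the XOR operation bit by bit:
  Message: 110011
  Key:     111010
  XOR:     001001
Step 2: Convert to decimal: 001001 = 9.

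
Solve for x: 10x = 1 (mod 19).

Step 1: We need x such that 10 * x = 1 (mod 19).
Step 2: Using the extended Euclidean algorithm or trial:
  10 * 2 = 20 = 1 * 19 + 1.
Step 3: Since 20 mod 19 = 1, the inverse is x = 2.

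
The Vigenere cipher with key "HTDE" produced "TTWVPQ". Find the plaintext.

Step 1: Extend key: HTDEHT
Step 2: Decrypt each letter (c - k) mod 26:
  T(19) - H(7) = (19-7) mod 26 = 12 = M
  T(19) - T(19) = (19-19) mod 26 = 0 = A
  W(22) - D(3) = (22-3) mod 26 = 19 = T
  V(21) - E(4) = (21-4) mod 26 = 17 = R
  P(15) - H(7) = (15-7) mod 26 = 8 = I
  Q(16) - T(19) = (16-19) mod 26 = 23 = X
Plaintext: MATRIX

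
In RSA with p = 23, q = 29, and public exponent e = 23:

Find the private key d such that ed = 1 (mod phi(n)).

Step 1: n = 23 * 29 = 667.
Step 2: phi(n) = 22 * 28 = 616.
Step 3: Find d such that 23 * d = 1 (mod 616).
Step 4: d = 23^(-1) mod 616 = 375.
Verification: 23 * 375 = 8625 = 14 * 616 + 1.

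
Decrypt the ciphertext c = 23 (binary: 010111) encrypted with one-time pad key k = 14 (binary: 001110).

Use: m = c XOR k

Step 1: XOR ciphertext with key:
  Ciphertext: 010111
  Key:        001110
  XOR:        011001
Step 2: Plaintext = 011001 = 25 in decimal.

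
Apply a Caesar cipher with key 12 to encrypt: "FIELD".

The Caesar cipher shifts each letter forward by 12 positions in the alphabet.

Step 1: For each letter, shift forward by 12 positions (mod 26).
  F (position 5) -> position (5+12) mod 26 = 17 -> R
  I (position 8) -> position (8+12) mod 26 = 20 -> U
  E (position 4) -> position (4+12) mod 26 = 16 -> Q
  L (position 11) -> position (11+12) mod 26 = 23 -> X
  D (position 3) -> position (3+12) mod 26 = 15 -> P
Result: RUQXP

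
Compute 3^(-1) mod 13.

Step 1: We need x such that 3 * x = 1 (mod 13).
Step 2: Using the extended Euclidean algorithm or trial:
  3 * 9 = 27 = 2 * 13 + 1.
Step 3: Since 27 mod 13 = 1, the inverse is x = 9.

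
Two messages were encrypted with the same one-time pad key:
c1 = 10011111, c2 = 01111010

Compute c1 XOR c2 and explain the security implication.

Step 1: c1 XOR c2 = (m1 XOR k) XOR (m2 XOR k).
Step 2: By XOR associativity/commutativity: = m1 XOR m2 XOR k XOR k = m1 XOR m2.
Step 3: 10011111 XOR 01111010 = 11100101 = 229.
Step 4: The key cancels out! An attacker learns m1 XOR m2 = 229, revealing the relationship between plaintexts.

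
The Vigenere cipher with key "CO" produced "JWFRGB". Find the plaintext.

Step 1: Extend key: COCOCO
Step 2: Decrypt each letter (c - k) mod 26:
  J(9) - C(2) = (9-2) mod 26 = 7 = H
  W(22) - O(14) = (22-14) mod 26 = 8 = I
  F(5) - C(2) = (5-2) mod 26 = 3 = D
  R(17) - O(14) = (17-14) mod 26 = 3 = D
  G(6) - C(2) = (6-2) mod 26 = 4 = E
  B(1) - O(14) = (1-14) mod 26 = 13 = N
Plaintext: HIDDEN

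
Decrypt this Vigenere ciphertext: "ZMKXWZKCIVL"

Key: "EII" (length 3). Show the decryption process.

Step 1: Key 'EII' has length 3. Extended key: EIIEIIEIIEI
Step 2: Decrypt each position:
  Z(25) - E(4) = 21 = V
  M(12) - I(8) = 4 = E
  K(10) - I(8) = 2 = C
  X(23) - E(4) = 19 = T
  W(22) - I(8) = 14 = O
  Z(25) - I(8) = 17 = R
  K(10) - E(4) = 6 = G
  C(2) - I(8) = 20 = U
  I(8) - I(8) = 0 = A
  V(21) - E(4) = 17 = R
  L(11) - I(8) = 3 = D
Plaintext: VECTORGUARD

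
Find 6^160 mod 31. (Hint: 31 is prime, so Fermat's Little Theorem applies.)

Step 1: Since 31 is prime, by Fermat's Little Theorem: 6^30 = 1 (mod 31).
Step 2: Reduce exponent: 160 mod 30 = 10.
Step 3: So 6^160 = 6^10 (mod 31).
Step 4: 6^10 mod 31 = 25.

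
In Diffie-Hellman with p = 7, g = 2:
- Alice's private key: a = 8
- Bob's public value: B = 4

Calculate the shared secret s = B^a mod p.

Step 1: s = B^a mod p = 4^8 mod 7.
  4^1 mod 7 = 4
  4^2 mod 7 = (4 * 4) mod 7 = 2
  4^3 mod 7 = (2 * 4) mod 7 = 1
  4^4 mod 7 = (1 * 4) mod 7 = 4
  4^5 mod 7 = (4 * 4) mod 7 = 2
  4^6 mod 7 = (2 * 4) mod 7 = 1
  4^7 mod 7 = (1 * 4) mod 7 = 4
  4^8 mod 7 = (4 * 4) mod 7 = 2
Result: shared secret = 2.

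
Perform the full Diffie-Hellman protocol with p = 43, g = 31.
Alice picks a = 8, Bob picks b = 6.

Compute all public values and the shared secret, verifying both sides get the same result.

Step 1: A = g^a mod p = 31^8 mod 43 = 14.
Step 2: B = g^b mod p = 31^6 mod 43 = 21.
Step 3: Alice computes s = B^a mod p = 21^8 mod 43 = 21.
Step 4: Bob computes s = A^b mod p = 14^6 mod 43 = 21.
Both sides agree: shared secret = 21.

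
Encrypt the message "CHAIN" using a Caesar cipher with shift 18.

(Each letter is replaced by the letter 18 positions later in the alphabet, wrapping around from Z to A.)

Step 1: For each letter, shift forward by 18 positions (mod 26).
  C (position 2) -> position (2+18) mod 26 = 20 -> U
  H (position 7) -> position (7+18) mod 26 = 25 -> Z
  A (position 0) -> position (0+18) mod 26 = 18 -> S
  I (position 8) -> position (8+18) mod 26 = 0 -> A
  N (position 13) -> position (13+18) mod 26 = 5 -> F
Result: UZSAF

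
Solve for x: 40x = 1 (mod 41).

Step 1: We need x such that 40 * x = 1 (mod 41).
Step 2: Using the extended Euclidean algorithm or trial:
  40 * 40 = 1600 = 39 * 41 + 1.
Step 3: Since 1600 mod 41 = 1, the inverse is x = 40.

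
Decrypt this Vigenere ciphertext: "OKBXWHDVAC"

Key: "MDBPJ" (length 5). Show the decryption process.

Step 1: Key 'MDBPJ' has length 5. Extended key: MDBPJMDBPJ
Step 2: Decrypt each position:
  O(14) - M(12) = 2 = C
  K(10) - D(3) = 7 = H
  B(1) - B(1) = 0 = A
  X(23) - P(15) = 8 = I
  W(22) - J(9) = 13 = N
  H(7) - M(12) = 21 = V
  D(3) - D(3) = 0 = A
  V(21) - B(1) = 20 = U
  A(0) - P(15) = 11 = L
  C(2) - J(9) = 19 = T
Plaintext: CHAINVAULT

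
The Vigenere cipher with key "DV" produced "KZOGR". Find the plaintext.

Step 1: Extend key: DVDVD
Step 2: Decrypt each letter (c - k) mod 26:
  K(10) - D(3) = (10-3) mod 26 = 7 = H
  Z(25) - V(21) = (25-21) mod 26 = 4 = E
  O(14) - D(3) = (14-3) mod 26 = 11 = L
  G(6) - V(21) = (6-21) mod 26 = 11 = L
  R(17) - D(3) = (17-3) mod 26 = 14 = O
Plaintext: HELLO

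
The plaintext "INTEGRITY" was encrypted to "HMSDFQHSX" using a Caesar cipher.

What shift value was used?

Step 1: Compare first letters: I (position 8) -> H (position 7).
Step 2: Shift = (7 - 8) mod 26 = 25.
The shift value is 25.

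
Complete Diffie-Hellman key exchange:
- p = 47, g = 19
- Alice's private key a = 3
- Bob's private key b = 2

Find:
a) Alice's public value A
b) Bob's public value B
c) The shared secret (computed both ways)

Step 1: A = g^a mod p = 19^3 mod 47 = 44.
Step 2: B = g^b mod p = 19^2 mod 47 = 32.
Step 3: Alice computes s = B^a mod p = 32^3 mod 47 = 9.
Step 4: Bob computes s = A^b mod p = 44^2 mod 47 = 9.
Both sides agree: shared secret = 9.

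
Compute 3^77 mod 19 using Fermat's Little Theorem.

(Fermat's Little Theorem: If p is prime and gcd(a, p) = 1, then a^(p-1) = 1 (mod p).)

Step 1: Since 19 is prime, by Fermat's Little Theorem: 3^18 = 1 (mod 19).
Step 2: Reduce exponent: 77 mod 18 = 5.
Step 3: So 3^77 = 3^5 (mod 19).
Step 4: 3^5 mod 19 = 15.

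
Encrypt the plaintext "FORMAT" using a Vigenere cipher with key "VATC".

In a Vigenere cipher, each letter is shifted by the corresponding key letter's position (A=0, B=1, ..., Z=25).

Step 1: Repeat key to match plaintext length:
  Plaintext: FORMAT
  Key:       VATCVA
Step 2: Encrypt each letter:
  F(5) + V(21) = (5+21) mod 26 = 0 = A
  O(14) + A(0) = (14+0) mod 26 = 14 = O
  R(17) + T(19) = (17+19) mod 26 = 10 = K
  M(12) + C(2) = (12+2) mod 26 = 14 = O
  A(0) + V(21) = (0+21) mod 26 = 21 = V
  T(19) + A(0) = (19+0) mod 26 = 19 = T
Ciphertext: AOKOVT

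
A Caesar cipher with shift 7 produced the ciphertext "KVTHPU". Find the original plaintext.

Step 1: Reverse the shift by subtracting 7 from each letter position.
  K (position 10) -> position (10-7) mod 26 = 3 -> D
  V (position 21) -> position (21-7) mod 26 = 14 -> O
  T (position 19) -> position (19-7) mod 26 = 12 -> M
  H (position 7) -> position (7-7) mod 26 = 0 -> A
  P (position 15) -> position (15-7) mod 26 = 8 -> I
  U (position 20) -> position (20-7) mod 26 = 13 -> N
Decrypted message: DOMAIN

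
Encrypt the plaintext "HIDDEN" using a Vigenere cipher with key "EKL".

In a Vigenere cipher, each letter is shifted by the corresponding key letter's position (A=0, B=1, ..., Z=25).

Step 1: Repeat key to match plaintext length:
  Plaintext: HIDDEN
  Key:       EKLEKL
Step 2: Encrypt each letter:
  H(7) + E(4) = (7+4) mod 26 = 11 = L
  I(8) + K(10) = (8+10) mod 26 = 18 = S
  D(3) + L(11) = (3+11) mod 26 = 14 = O
  D(3) + E(4) = (3+4) mod 26 = 7 = H
  E(4) + K(10) = (4+10) mod 26 = 14 = O
  N(13) + L(11) = (13+11) mod 26 = 24 = Y
Ciphertext: LSOHOY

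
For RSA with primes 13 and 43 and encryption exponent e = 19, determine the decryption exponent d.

Step 1: n = 13 * 43 = 559.
Step 2: phi(n) = 12 * 42 = 504.
Step 3: Find d such that 19 * d = 1 (mod 504).
Step 4: d = 19^(-1) mod 504 = 451.
Verification: 19 * 451 = 8569 = 17 * 504 + 1.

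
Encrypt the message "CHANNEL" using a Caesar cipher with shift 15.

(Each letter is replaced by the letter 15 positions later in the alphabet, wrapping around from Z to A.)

Step 1: For each letter, shift forward by 15 positions (mod 26).
  C (position 2) -> position (2+15) mod 26 = 17 -> R
  H (position 7) -> position (7+15) mod 26 = 22 -> W
  A (position 0) -> position (0+15) mod 26 = 15 -> P
  N (position 13) -> position (13+15) mod 26 = 2 -> C
  N (position 13) -> position (13+15) mod 26 = 2 -> C
  E (position 4) -> position (4+15) mod 26 = 19 -> T
  L (position 11) -> position (11+15) mod 26 = 0 -> A
Result: RWPCCTA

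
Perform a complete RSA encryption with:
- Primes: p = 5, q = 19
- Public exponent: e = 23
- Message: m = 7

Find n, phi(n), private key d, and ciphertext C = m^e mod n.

Step 1: n = 5 * 19 = 95.
Step 2: phi(n) = (5-1)(19-1) = 4 * 18 = 72.
Step 3: Find d = 23^(-1) mod 72 = 47.
  Verify: 23 * 47 = 1081 = 1 (mod 72).
Step 4: C = 7^23 mod 95 = 68.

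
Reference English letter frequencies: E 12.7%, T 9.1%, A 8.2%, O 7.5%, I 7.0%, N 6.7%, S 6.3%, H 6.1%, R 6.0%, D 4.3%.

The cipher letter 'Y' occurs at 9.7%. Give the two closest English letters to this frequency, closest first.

Step 1: Observed frequency of 'Y' is 9.7%.
Step 2: Compute distances to each reference frequency and sort:
  T (9.1%): difference = 0.6% <-- BEST
  A (8.2%): difference = 1.5% <-- RUNNER-UP
  O (7.5%): difference = 2.2%
  I (7.0%): difference = 2.7%
  N (6.7%): difference = 3.0%
Step 3: Most likely is 'T' (9.1%, diff 0.6%); second most likely is 'A' (8.2%, diff 1.5%).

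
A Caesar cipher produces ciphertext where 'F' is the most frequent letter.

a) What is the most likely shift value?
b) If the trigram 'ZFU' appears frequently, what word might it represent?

Step 1: In English, 'E' is the most frequent letter (12.7%).
Step 2: The most frequent ciphertext letter is 'F' (position 5).
Step 3: Shift = (5 - 4) mod 26 = 1.
Step 4: Decrypt 'ZFU' by shifting back 1:
  Z -> Y
  F -> E
  U -> T
Step 5: 'ZFU' decrypts to 'YET'.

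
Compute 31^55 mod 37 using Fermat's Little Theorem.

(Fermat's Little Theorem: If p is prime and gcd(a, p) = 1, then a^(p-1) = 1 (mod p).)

Step 1: Since 37 is prime, by Fermat's Little Theorem: 31^36 = 1 (mod 37).
Step 2: Reduce exponent: 55 mod 36 = 19.
Step 3: So 31^55 = 31^19 (mod 37).
Step 4: 31^19 mod 37 = 6.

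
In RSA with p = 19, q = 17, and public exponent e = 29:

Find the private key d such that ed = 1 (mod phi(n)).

Step 1: n = 19 * 17 = 323.
Step 2: phi(n) = 18 * 16 = 288.
Step 3: Find d such that 29 * d = 1 (mod 288).
Step 4: d = 29^(-1) mod 288 = 149.
Verification: 29 * 149 = 4321 = 15 * 288 + 1.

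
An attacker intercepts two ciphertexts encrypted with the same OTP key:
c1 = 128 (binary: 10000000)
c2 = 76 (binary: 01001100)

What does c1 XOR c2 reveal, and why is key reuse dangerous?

Step 1: c1 XOR c2 = (m1 XOR k) XOR (m2 XOR k).
Step 2: By XOR associativity/commutativity: = m1 XOR m2 XOR k XOR k = m1 XOR m2.
Step 3: 10000000 XOR 01001100 = 11001100 = 204.
Step 4: The key cancels out! An attacker learns m1 XOR m2 = 204, revealing the relationship between plaintexts.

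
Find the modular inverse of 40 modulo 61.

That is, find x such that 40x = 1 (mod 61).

Step 1: We need x such that 40 * x = 1 (mod 61).
Step 2: Using the extended Euclidean algorithm or trial:
  40 * 29 = 1160 = 19 * 61 + 1.
Step 3: Since 1160 mod 61 = 1, the inverse is x = 29.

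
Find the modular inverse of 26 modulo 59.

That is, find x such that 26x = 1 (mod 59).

Step 1: We need x such that 26 * x = 1 (mod 59).
Step 2: Using the extended Euclidean algorithm or trial:
  26 * 25 = 650 = 11 * 59 + 1.
Step 3: Since 650 mod 59 = 1, the inverse is x = 25.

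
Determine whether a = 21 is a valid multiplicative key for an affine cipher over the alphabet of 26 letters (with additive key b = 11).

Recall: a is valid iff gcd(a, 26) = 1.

Step 1: Compute gcd(21, 26).
Step 2: gcd(21, 26) = 1.
Since gcd = 1, 21 is coprime with 26, so it is a valid key.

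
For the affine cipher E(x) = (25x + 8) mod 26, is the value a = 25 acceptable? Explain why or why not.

Step 1: Compute gcd(25, 26).
Step 2: gcd(25, 26) = 1.
Since gcd = 1, 25 is coprime with 26, so it is a valid key.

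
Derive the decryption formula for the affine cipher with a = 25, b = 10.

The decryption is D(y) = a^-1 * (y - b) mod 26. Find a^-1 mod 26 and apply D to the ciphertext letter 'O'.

Step 1: Find a^-1, the modular inverse of 25 mod 26.
Step 2: We need 25 * a^-1 = 1 (mod 26).
Step 3: 25 * 25 = 625 = 24 * 26 + 1, so a^-1 = 25.
Step 4: D(y) = 25(y - 10) mod 26.
Step 5: Apply to 'O' (y = 14): D(14) = 25 * (14 - 10) mod 26 = 25 * 4 mod 26 = 22 -> 'W'.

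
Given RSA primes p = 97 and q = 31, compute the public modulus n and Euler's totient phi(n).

Step 1: n = p * q = 97 * 31 = 3007.
Step 2: phi(n) = (p-1)(q-1) = 96 * 30 = 2880.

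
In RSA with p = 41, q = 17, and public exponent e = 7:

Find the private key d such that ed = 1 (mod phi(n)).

Step 1: n = 41 * 17 = 697.
Step 2: phi(n) = 40 * 16 = 640.
Step 3: Find d such that 7 * d = 1 (mod 640).
Step 4: d = 7^(-1) mod 640 = 183.
Verification: 7 * 183 = 1281 = 2 * 640 + 1.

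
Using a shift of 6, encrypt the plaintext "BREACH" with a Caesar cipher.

Step 1: For each letter, shift forward by 6 positions (mod 26).
  B (position 1) -> position (1+6) mod 26 = 7 -> H
  R (position 17) -> position (17+6) mod 26 = 23 -> X
  E (position 4) -> position (4+6) mod 26 = 10 -> K
  A (position 0) -> position (0+6) mod 26 = 6 -> G
  C (position 2) -> position (2+6) mod 26 = 8 -> I
  H (position 7) -> position (7+6) mod 26 = 13 -> N
Result: HXKGIN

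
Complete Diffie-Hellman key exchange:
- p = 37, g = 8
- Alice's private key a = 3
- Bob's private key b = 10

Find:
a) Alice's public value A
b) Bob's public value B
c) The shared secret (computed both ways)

Step 1: A = g^a mod p = 8^3 mod 37 = 31.
Step 2: B = g^b mod p = 8^10 mod 37 = 11.
Step 3: Alice computes s = B^a mod p = 11^3 mod 37 = 36.
Step 4: Bob computes s = A^b mod p = 31^10 mod 37 = 36.
Both sides agree: shared secret = 36.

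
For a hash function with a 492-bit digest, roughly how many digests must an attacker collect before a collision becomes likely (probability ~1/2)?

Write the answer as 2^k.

Step 1: The birthday paradox gives collision probability ~50% after sqrt(2^n) = 2^(n/2) hashes.
Step 2: For 492-bit output: 2^(492/2) = 2^246.
Step 3: Approximately 2^246 hash computations needed.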